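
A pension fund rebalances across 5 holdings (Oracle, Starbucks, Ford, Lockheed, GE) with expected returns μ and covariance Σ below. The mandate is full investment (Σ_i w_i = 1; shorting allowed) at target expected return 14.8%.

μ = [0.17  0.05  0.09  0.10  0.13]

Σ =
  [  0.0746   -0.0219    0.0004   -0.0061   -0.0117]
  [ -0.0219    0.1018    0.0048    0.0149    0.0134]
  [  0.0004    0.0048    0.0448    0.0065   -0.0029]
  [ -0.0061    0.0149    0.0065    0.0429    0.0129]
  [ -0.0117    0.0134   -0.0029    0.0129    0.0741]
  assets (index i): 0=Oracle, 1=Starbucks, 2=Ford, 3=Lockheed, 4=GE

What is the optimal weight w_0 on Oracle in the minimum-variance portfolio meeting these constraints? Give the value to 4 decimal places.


p=Σ⁻¹μ = [2.8581  0.5220  1.8002  1.7172  1.8828]
q=Σ⁻¹𝟙 = [19.2742  8.9932  19.6884  16.0695  12.8853]
a=μᵀp=1.090477  b=𝟙ᵀp=8.780262  c=𝟙ᵀq=76.910497  D=ac−b²=6.776090
λ₁=(c·0.148−b)/D = (76.910497·0.148−8.780262)/6.776090 = 0.384070
λ₂=(a−b·0.148)/D = (1.090477−8.780262·0.148)/6.776090 = -0.030844
w* = 0.384070·p + -0.030844·q:
  w_0 = 0.384070·2.8581 + -0.030844·19.2742 = 0.5032  (Oracle)
  w_1 = 0.384070·0.5220 + -0.030844·8.9932 = -0.0769  (Starbucks)
  w_2 = 0.384070·1.8002 + -0.030844·19.6884 = 0.0841  (Ford)
  w_3 = 0.384070·1.7172 + -0.030844·16.0695 = 0.1639  (Lockheed)
  w_4 = 0.384070·1.8828 + -0.030844·12.8853 = 0.3257  (GE)
Σw_i=1.0000  μᵀw=0.1480
σ²=wᵀΣw=λ₁·μ_p+λ₂ = 0.384070·0.148 + -0.030844 = 0.025998 ≈ 0.0260

0.5032


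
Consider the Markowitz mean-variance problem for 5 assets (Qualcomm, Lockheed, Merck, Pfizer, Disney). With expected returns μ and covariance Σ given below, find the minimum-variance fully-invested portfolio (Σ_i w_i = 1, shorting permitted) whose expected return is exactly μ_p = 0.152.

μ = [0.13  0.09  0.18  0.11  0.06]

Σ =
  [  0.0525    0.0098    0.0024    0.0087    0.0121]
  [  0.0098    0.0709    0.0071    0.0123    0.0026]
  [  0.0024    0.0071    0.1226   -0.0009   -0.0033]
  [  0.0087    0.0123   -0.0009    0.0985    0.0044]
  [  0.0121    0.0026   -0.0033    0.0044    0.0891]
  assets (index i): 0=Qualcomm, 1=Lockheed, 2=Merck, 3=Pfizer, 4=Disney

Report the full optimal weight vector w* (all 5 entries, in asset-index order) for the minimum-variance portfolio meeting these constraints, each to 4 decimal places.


0.5122  0.0192  0.3967  0.1593  -0.0874

g=Σ⁻¹μ = [2.0556  0.6838  1.4049  0.8455  0.3846]
h=Σ⁻¹𝟙 = [13.5580  9.8548  7.6173  7.3912  9.0117]
a=μᵀg=0.697726  b=𝟙ᵀg=5.374327  c=𝟙ᵀh=47.433051  D=ac−b²=4.211897
λ₁=(c·0.152−b)/D = (47.433051·0.152−5.374327)/4.211897 = 0.435789
λ₂=(a−b·0.152)/D = (0.697726−5.374327·0.152)/4.211897 = -0.028294
w* = 0.435789·g + -0.028294·h:
  w_0 = 0.435789·2.0556 + -0.028294·13.5580 = 0.5122  (Qualcomm)
  w_1 = 0.435789·0.6838 + -0.028294·9.8548 = 0.0192  (Lockheed)
  w_2 = 0.435789·1.4049 + -0.028294·7.6173 = 0.3967  (Merck)
  w_3 = 0.435789·0.8455 + -0.028294·7.3912 = 0.1593  (Pfizer)
  w_4 = 0.435789·0.3846 + -0.028294·9.0117 = -0.0874  (Disney)
Σw_i=1.0000  μᵀw=0.1520
σ²=wᵀΣw=λ₁·μ_p+λ₂ = 0.435789·0.152 + -0.028294 = 0.037946 ≈ 0.0379


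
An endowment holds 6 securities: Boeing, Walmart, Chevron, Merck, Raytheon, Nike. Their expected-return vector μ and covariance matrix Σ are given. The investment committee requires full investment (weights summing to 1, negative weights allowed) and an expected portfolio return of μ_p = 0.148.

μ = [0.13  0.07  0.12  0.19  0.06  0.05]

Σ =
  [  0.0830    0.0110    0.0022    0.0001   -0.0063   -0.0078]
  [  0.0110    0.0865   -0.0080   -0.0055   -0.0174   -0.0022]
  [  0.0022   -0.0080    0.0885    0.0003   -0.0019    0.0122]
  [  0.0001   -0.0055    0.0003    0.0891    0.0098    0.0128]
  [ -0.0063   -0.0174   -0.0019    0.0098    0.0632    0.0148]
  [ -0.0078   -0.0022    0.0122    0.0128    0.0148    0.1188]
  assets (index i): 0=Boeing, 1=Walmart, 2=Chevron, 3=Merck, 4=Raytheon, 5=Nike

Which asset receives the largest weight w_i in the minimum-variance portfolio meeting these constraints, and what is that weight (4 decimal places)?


g=Σ⁻¹μ = [1.4659  1.1124  1.4331  2.0676  1.1175  0.0286]
h=Σ⁻¹𝟙 = [11.5276  15.7780  12.1514  9.3485  19.1000  4.8320]
a=μᵀg=0.901726  b=𝟙ᵀg=7.225031  c=𝟙ᵀh=72.737474  D=ac−b²=13.388212
λ₁=(c·0.148−b)/D = (72.737474·0.148−7.225031)/13.388212 = 0.264420
λ₂=(a−b·0.148)/D = (0.901726−7.225031·0.148)/13.388212 = -0.012517
w* = 0.264420·g + -0.012517·h:
  w_0 = 0.264420·1.4659 + -0.012517·11.5276 = 0.2433  (Boeing)
  w_1 = 0.264420·1.1124 + -0.012517·15.7780 = 0.0966  (Walmart)
  w_2 = 0.264420·1.4331 + -0.012517·12.1514 = 0.2268  (Chevron)
  w_3 = 0.264420·2.0676 + -0.012517·9.3485 = 0.4297  (Merck)
  w_4 = 0.264420·1.1175 + -0.012517·19.1000 = 0.0564  (Raytheon)
  w_5 = 0.264420·0.0286 + -0.012517·4.8320 = -0.0529  (Nike)
Σw_i=1.0000  μᵀw=0.1480
σ²=wᵀΣw=λ₁·μ_p+λ₂ = 0.264420·0.148 + -0.012517 = 0.026617 ≈ 0.0266

Merck (0.4297)


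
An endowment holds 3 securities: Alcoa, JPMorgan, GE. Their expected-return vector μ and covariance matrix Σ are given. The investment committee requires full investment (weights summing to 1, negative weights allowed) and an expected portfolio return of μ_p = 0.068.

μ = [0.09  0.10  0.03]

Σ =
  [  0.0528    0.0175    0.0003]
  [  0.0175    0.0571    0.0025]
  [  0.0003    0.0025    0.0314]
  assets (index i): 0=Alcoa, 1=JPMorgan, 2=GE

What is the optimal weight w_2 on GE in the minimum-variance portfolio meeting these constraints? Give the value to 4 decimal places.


0.4135

g=Σ⁻¹μ = [1.2594  1.3287  0.8376]
h=Σ⁻¹𝟙 = [14.9225  11.5920  30.7816]
a=μᵀg=0.271341  b=𝟙ᵀg=3.425669  c=𝟙ᵀh=57.296083  D=ac−b²=3.811565
λ₁=(c·0.068−b)/D = (57.296083·0.068−3.425669)/3.811565 = 0.123431
λ₂=(a−b·0.068)/D = (0.271341−3.425669·0.068)/3.811565 = 0.010073
w* = 0.123431·g + 0.010073·h:
  w_0 = 0.123431·1.2594 + 0.010073·14.9225 = 0.3058  (Alcoa)
  w_1 = 0.123431·1.3287 + 0.010073·11.5920 = 0.2808  (JPMorgan)
  w_2 = 0.123431·0.8376 + 0.010073·30.7816 = 0.4135  (GE)
Σw_i=1.0000  μᵀw=0.0680
σ²=wᵀΣw=λ₁·μ_p+λ₂ = 0.123431·0.068 + 0.010073 = 0.018467 ≈ 0.0185


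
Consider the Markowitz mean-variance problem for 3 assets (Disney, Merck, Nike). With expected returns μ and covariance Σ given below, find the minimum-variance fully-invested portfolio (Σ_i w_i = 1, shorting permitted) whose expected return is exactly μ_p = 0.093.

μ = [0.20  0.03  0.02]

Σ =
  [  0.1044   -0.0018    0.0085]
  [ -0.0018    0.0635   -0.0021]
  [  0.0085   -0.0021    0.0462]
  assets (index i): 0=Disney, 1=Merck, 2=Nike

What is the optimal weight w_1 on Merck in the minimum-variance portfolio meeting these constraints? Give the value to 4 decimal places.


0.3071

u=Σ⁻¹μ = [1.9163  0.5302  0.1044]
v=Σ⁻¹𝟙 = [8.1643  16.6707  20.9007]
a=μᵀu=0.401265  b=𝟙ᵀu=2.550991  c=𝟙ᵀv=45.735641  D=ac−b²=11.844544
λ₁=(c·0.093−b)/D = (45.735641·0.093−2.550991)/11.844544 = 0.143731
λ₂=(a−b·0.093)/D = (0.401265−2.550991·0.093)/11.844544 = 0.013848
w* = 0.143731·u + 0.013848·v:
  w_0 = 0.143731·1.9163 + 0.013848·8.1643 = 0.3885  (Disney)
  w_1 = 0.143731·0.5302 + 0.013848·16.6707 = 0.3071  (Merck)
  w_2 = 0.143731·0.1044 + 0.013848·20.9007 = 0.3044  (Nike)
Σw_i=1.0000  μᵀw=0.0930
σ²=wᵀΣw=λ₁·μ_p+λ₂ = 0.143731·0.093 + 0.013848 = 0.027215 ≈ 0.0272


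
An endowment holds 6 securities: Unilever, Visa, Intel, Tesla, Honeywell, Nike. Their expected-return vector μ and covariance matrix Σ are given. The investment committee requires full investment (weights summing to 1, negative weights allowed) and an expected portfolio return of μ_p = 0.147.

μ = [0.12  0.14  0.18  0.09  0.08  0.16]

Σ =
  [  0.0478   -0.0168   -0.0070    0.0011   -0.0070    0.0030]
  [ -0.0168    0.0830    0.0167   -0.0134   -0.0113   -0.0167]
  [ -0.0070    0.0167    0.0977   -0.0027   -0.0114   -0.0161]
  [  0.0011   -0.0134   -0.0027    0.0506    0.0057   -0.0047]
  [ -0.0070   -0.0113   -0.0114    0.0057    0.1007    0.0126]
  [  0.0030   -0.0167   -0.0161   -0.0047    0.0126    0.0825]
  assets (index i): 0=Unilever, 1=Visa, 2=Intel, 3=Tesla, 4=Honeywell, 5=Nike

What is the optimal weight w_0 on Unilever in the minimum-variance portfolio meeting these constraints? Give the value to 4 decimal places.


g=Σ⁻¹μ = [3.8947  3.2084  2.2591  2.7997  1.1634  2.8699]
h=Σ⁻¹𝟙 = [31.9676  25.5749  13.4022  26.8253  12.7271  18.3356]
a=μᵀg=2.127397  b=𝟙ᵀg=16.195136  c=𝟙ᵀh=128.832695  D=ac−b²=11.795908
λ₁=(c·0.147−b)/D = (128.832695·0.147−16.195136)/11.795908 = 0.232561
λ₂=(a−b·0.147)/D = (2.127397−16.195136·0.147)/11.795908 = -0.021473
w* = 0.232561·g + -0.021473·h:
  w_0 = 0.232561·3.8947 + -0.021473·31.9676 = 0.2193  (Unilever)
  w_1 = 0.232561·3.2084 + -0.021473·25.5749 = 0.1970  (Visa)
  w_2 = 0.232561·2.2591 + -0.021473·13.4022 = 0.2376  (Intel)
  w_3 = 0.232561·2.7997 + -0.021473·26.8253 = 0.0751  (Tesla)
  w_4 = 0.232561·1.1634 + -0.021473·12.7271 = -0.0027  (Honeywell)
  w_5 = 0.232561·2.8699 + -0.021473·18.3356 = 0.2737  (Nike)
Σw_i=1.0000  μᵀw=0.1470
σ²=wᵀΣw=λ₁·μ_p+λ₂ = 0.232561·0.147 + -0.021473 = 0.012714 ≈ 0.0127

0.2193


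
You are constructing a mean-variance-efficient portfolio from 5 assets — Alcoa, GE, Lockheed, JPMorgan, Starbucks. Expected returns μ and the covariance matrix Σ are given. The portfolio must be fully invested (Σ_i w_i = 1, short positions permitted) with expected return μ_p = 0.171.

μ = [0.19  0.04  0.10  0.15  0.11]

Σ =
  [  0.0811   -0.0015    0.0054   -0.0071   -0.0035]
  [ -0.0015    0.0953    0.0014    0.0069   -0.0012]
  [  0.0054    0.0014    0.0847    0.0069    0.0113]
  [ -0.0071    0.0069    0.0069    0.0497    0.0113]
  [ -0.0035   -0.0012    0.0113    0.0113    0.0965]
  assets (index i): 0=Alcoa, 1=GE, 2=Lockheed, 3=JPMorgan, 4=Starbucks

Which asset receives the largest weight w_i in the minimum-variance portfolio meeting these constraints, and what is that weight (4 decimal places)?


JPMorgan (0.5066)

x=Σ⁻¹μ = [2.6084  0.2379  0.6524  3.0853  0.7998]
y=Σ⁻¹𝟙 = [13.8591  9.3976  8.2562  17.8477  7.9255]
a=μᵀx=1.121113  b=𝟙ᵀx=7.383703  c=𝟙ᵀy=57.286030  D=ac−b²=9.705047
λ₁=(c·0.171−b)/D = (57.286030·0.171−7.383703)/9.705047 = 0.248552
λ₂=(a−b·0.171)/D = (1.121113−7.383703·0.171)/9.705047 = -0.014580
w* = 0.248552·x + -0.014580·y:
  w_0 = 0.248552·2.6084 + -0.014580·13.8591 = 0.4462  (Alcoa)
  w_1 = 0.248552·0.2379 + -0.014580·9.3976 = -0.0779  (GE)
  w_2 = 0.248552·0.6524 + -0.014580·8.2562 = 0.0418  (Lockheed)
  w_3 = 0.248552·3.0853 + -0.014580·17.8477 = 0.5066  (JPMorgan)
  w_4 = 0.248552·0.7998 + -0.014580·7.9255 = 0.0832  (Starbucks)
Σw_i=1.0000  μᵀw=0.1710
σ²=wᵀΣw=λ₁·μ_p+λ₂ = 0.248552·0.171 + -0.014580 = 0.027922 ≈ 0.0279


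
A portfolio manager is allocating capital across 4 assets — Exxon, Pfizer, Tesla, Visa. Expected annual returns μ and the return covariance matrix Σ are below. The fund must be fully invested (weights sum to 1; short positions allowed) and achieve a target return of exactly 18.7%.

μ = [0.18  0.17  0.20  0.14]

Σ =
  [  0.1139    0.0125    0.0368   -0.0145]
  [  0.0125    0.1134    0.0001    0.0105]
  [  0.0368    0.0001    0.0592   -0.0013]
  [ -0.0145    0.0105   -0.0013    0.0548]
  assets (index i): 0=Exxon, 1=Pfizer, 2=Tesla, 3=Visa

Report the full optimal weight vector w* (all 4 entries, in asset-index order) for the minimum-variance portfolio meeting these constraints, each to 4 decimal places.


g=Σ⁻¹μ = [0.8481  1.1599  2.9069  2.6259]
h=Σ⁻¹𝟙 = [6.1397  6.3731  13.4811  18.9714]
a=μᵀg=1.298847  b=𝟙ᵀg=7.540801  c=𝟙ᵀh=44.965371  D=ac−b²=1.539462
λ₁=(c·0.187−b)/D = (44.965371·0.187−7.540801)/1.539462 = 0.563653
λ₂=(a−b·0.187)/D = (1.298847−7.540801·0.187)/1.539462 = -0.072287
w* = 0.563653·g + -0.072287·h:
  w_0 = 0.563653·0.8481 + -0.072287·6.1397 = 0.0342  (Exxon)
  w_1 = 0.563653·1.1599 + -0.072287·6.3731 = 0.1931  (Pfizer)
  w_2 = 0.563653·2.9069 + -0.072287·13.4811 = 0.6640  (Tesla)
  w_3 = 0.563653·2.6259 + -0.072287·18.9714 = 0.1087  (Visa)
Σw_i=1.0000  μᵀw=0.1870
σ²=wᵀΣw=λ₁·μ_p+λ₂ = 0.563653·0.187 + -0.072287 = 0.033116 ≈ 0.0331

0.0342  0.1931  0.6640  0.1087


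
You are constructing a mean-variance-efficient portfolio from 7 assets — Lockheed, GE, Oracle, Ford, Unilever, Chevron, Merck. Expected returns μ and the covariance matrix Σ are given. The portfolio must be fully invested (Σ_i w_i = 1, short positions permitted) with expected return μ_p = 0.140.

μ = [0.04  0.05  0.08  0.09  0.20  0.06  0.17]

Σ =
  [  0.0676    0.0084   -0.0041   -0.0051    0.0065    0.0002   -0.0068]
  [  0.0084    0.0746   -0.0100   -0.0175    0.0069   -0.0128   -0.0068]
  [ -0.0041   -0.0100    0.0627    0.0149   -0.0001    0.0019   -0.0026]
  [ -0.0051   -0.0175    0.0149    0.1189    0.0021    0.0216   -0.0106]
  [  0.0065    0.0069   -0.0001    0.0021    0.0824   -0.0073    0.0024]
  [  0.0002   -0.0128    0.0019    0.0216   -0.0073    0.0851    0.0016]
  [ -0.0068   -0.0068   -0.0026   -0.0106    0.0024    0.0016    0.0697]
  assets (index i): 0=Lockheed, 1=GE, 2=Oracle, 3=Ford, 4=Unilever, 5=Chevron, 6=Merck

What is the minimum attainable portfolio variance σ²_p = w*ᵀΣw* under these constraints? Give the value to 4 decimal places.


0.0165

p=Σ⁻¹μ = [0.6494  1.1519  1.3946  0.8397  2.2498  0.7748  2.6992]
q=Σ⁻¹𝟙 = [15.1419  19.2151  18.3279  8.8690  9.6719  12.4155  19.1135]
a=μᵀp=1.226034  b=𝟙ᵀp=9.759473  c=𝟙ᵀq=102.754728  D=ac−b²=30.733472
λ₁=(c·0.140−b)/D = (102.754728·0.140−9.759473)/30.733472 = 0.150526
λ₂=(a−b·0.140)/D = (1.226034−9.759473·0.140)/30.733472 = -0.004565
w* = 0.150526·p + -0.004565·q:
  w_0 = 0.150526·0.6494 + -0.004565·15.1419 = 0.0286  (Lockheed)
  w_1 = 0.150526·1.1519 + -0.004565·19.2151 = 0.0857  (GE)
  w_2 = 0.150526·1.3946 + -0.004565·18.3279 = 0.1263  (Oracle)
  w_3 = 0.150526·0.8397 + -0.004565·8.8690 = 0.0859  (Ford)
  w_4 = 0.150526·2.2498 + -0.004565·9.6719 = 0.2945  (Unilever)
  w_5 = 0.150526·0.7748 + -0.004565·12.4155 = 0.0599  (Chevron)
  w_6 = 0.150526·2.6992 + -0.004565·19.1135 = 0.3191  (Merck)
Σw_i=1.0000  μᵀw=0.1400
σ²=wᵀΣw=λ₁·μ_p+λ₂ = 0.150526·0.140 + -0.004565 = 0.016509 ≈ 0.0165


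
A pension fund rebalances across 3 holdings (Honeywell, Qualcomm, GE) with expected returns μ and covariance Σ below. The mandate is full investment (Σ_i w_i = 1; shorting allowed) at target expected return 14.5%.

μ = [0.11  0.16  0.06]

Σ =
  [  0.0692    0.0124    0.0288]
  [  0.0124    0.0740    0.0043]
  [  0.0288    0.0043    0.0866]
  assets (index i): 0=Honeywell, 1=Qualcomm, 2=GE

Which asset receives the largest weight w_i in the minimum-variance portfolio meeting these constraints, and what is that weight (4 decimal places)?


Qualcomm (0.6705)

u=Σ⁻¹μ = [1.1502  1.9570  0.2132]
v=Σ⁻¹𝟙 = [9.0729  11.5308  7.9575]
a=μᵀu=0.452438  b=𝟙ᵀu=3.320393  c=𝟙ᵀv=28.561160  D=ac−b²=1.897135
λ₁=(c·0.145−b)/D = (28.561160·0.145−3.320393)/1.897135 = 0.432745
λ₂=(a−b·0.145)/D = (0.452438−3.320393·0.145)/1.897135 = -0.015296
w* = 0.432745·u + -0.015296·v:
  w_0 = 0.432745·1.1502 + -0.015296·9.0729 = 0.3590  (Honeywell)
  w_1 = 0.432745·1.9570 + -0.015296·11.5308 = 0.6705  (Qualcomm)
  w_2 = 0.432745·0.2132 + -0.015296·7.9575 = -0.0295  (GE)
Σw_i=1.0000  μᵀw=0.1450
σ²=wᵀΣw=λ₁·μ_p+λ₂ = 0.432745·0.145 + -0.015296 = 0.047452 ≈ 0.0475


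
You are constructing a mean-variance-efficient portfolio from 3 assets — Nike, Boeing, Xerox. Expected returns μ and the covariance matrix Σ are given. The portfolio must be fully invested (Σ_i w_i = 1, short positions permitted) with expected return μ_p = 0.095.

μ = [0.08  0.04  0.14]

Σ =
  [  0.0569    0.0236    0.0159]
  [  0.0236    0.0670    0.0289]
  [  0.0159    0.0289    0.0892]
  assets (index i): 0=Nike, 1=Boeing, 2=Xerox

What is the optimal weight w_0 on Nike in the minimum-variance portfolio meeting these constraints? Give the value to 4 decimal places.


0.4857

g=Σ⁻¹μ = [1.1786  -0.4702  1.5118]
h=Σ⁻¹𝟙 = [12.5698  7.7054  6.4737]
a=μᵀg=0.287124  b=𝟙ᵀg=2.220117  c=𝟙ᵀh=26.748897  D=ac−b²=2.751335
λ₁=(c·0.095−b)/D = (26.748897·0.095−2.220117)/2.751335 = 0.116681
λ₂=(a−b·0.095)/D = (0.287124−2.220117·0.095)/2.751335 = 0.027700
w* = 0.116681·g + 0.027700·h:
  w_0 = 0.116681·1.1786 + 0.027700·12.5698 = 0.4857  (Nike)
  w_1 = 0.116681·-0.4702 + 0.027700·7.7054 = 0.1586  (Boeing)
  w_2 = 0.116681·1.5118 + 0.027700·6.4737 = 0.3557  (Xerox)
Σw_i=1.0000  μᵀw=0.0950
σ²=wᵀΣw=λ₁·μ_p+λ₂ = 0.116681·0.095 + 0.027700 = 0.038785 ≈ 0.0388


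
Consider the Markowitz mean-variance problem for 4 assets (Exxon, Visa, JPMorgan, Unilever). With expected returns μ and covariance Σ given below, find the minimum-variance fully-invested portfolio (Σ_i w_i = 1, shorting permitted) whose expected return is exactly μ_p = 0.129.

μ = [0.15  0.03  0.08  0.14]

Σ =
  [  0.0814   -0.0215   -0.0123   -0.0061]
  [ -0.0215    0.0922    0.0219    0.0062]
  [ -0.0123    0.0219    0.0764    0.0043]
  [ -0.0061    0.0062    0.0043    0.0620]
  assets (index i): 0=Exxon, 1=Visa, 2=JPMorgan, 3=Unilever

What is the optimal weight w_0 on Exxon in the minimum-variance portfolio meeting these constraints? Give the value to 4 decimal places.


0.3814

x=Σ⁻¹μ = [2.3087  0.4287  1.1630  2.3617]
y=Σ⁻¹𝟙 = [18.2398  11.1942  11.9175  15.9776]
a=μᵀx=0.782841  b=𝟙ᵀx=6.262069  c=𝟙ᵀy=57.329120  D=ac−b²=5.666080
λ₁=(c·0.129−b)/D = (57.329120·0.129−6.262069)/5.666080 = 0.200030
λ₂=(a−b·0.129)/D = (0.782841−6.262069·0.129)/5.666080 = -0.004406
w* = 0.200030·x + -0.004406·y:
  w_0 = 0.200030·2.3087 + -0.004406·18.2398 = 0.3814  (Exxon)
  w_1 = 0.200030·0.4287 + -0.004406·11.1942 = 0.0364  (Visa)
  w_2 = 0.200030·1.1630 + -0.004406·11.9175 = 0.1801  (JPMorgan)
  w_3 = 0.200030·2.3617 + -0.004406·15.9776 = 0.4020  (Unilever)
Σw_i=1.0000  μᵀw=0.1290
σ²=wᵀΣw=λ₁·μ_p+λ₂ = 0.200030·0.129 + -0.004406 = 0.021398 ≈ 0.0214


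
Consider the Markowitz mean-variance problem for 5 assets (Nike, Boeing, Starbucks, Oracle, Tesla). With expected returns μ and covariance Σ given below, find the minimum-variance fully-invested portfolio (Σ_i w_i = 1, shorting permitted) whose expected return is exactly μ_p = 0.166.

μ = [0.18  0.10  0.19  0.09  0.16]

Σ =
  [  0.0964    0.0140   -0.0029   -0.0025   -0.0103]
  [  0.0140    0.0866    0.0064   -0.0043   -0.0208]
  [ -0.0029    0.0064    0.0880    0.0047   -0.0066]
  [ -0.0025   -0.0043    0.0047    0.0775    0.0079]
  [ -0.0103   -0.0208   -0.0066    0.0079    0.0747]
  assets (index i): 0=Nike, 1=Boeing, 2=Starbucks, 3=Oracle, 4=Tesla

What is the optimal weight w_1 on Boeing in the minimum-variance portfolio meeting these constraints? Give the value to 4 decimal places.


0.0974

p=Σ⁻¹μ = [2.0688  1.3966  2.2989  0.8677  2.9274]
q=Σ⁻¹𝟙 = [10.9754  13.9572  11.4937  11.4394  18.5923]
a=μᵀp=1.495317  b=𝟙ᵀp=9.559413  c=𝟙ᵀq=66.458027  D=ac−b²=7.993430
λ₁=(c·0.166−b)/D = (66.458027·0.166−9.559413)/7.993430 = 0.184229
λ₂=(a−b·0.166)/D = (1.495317−9.559413·0.166)/7.993430 = -0.011453
w* = 0.184229·p + -0.011453·q:
  w_0 = 0.184229·2.0688 + -0.011453·10.9754 = 0.2554  (Nike)
  w_1 = 0.184229·1.3966 + -0.011453·13.9572 = 0.0974  (Boeing)
  w_2 = 0.184229·2.2989 + -0.011453·11.4937 = 0.2919  (Starbucks)
  w_3 = 0.184229·0.8677 + -0.011453·11.4394 = 0.0288  (Oracle)
  w_4 = 0.184229·2.9274 + -0.011453·18.5923 = 0.3264  (Tesla)
Σw_i=1.0000  μᵀw=0.1660
σ²=wᵀΣw=λ₁·μ_p+λ₂ = 0.184229·0.166 + -0.011453 = 0.019129 ≈ 0.0191


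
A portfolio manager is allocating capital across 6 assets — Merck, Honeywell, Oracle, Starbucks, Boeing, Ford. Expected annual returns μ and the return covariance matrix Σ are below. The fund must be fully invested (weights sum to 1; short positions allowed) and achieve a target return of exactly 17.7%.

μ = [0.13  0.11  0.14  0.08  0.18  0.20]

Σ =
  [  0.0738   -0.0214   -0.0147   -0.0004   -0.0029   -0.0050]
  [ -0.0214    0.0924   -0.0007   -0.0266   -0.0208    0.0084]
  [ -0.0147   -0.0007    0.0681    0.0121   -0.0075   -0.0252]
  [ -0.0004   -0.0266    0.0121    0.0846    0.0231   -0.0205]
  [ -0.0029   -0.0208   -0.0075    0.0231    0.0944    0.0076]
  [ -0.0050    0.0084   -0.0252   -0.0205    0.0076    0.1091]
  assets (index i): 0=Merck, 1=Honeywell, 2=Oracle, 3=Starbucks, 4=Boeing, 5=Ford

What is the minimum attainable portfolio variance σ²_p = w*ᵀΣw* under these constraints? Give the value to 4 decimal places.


g=Σ⁻¹μ = [3.6185  2.7112  3.9273  1.2711  2.3933  2.7695]
h=Σ⁻¹𝟙 = [27.1675  23.4223  25.5519  16.0310  13.3602  16.5912]
a=μᵀg=2.404864  b=𝟙ᵀg=16.691031  c=𝟙ᵀh=122.123988  D=ac−b²=15.101041
λ₁=(c·0.177−b)/D = (122.123988·0.177−16.691031)/15.101041 = 0.326131
λ₂=(a−b·0.177)/D = (2.404864−16.691031·0.177)/15.101041 = -0.036385
w* = 0.326131·g + -0.036385·h:
  w_0 = 0.326131·3.6185 + -0.036385·27.1675 = 0.1916  (Merck)
  w_1 = 0.326131·2.7112 + -0.036385·23.4223 = 0.0320  (Honeywell)
  w_2 = 0.326131·3.9273 + -0.036385·25.5519 = 0.3511  (Oracle)
  w_3 = 0.326131·1.2711 + -0.036385·16.0310 = -0.1687  (Starbucks)
  w_4 = 0.326131·2.3933 + -0.036385·13.3602 = 0.2944  (Boeing)
  w_5 = 0.326131·2.7695 + -0.036385·16.5912 = 0.2996  (Ford)
Σw_i=1.0000  μᵀw=0.1770
σ²=wᵀΣw=λ₁·μ_p+λ₂ = 0.326131·0.177 + -0.036385 = 0.021340 ≈ 0.0213

0.0213


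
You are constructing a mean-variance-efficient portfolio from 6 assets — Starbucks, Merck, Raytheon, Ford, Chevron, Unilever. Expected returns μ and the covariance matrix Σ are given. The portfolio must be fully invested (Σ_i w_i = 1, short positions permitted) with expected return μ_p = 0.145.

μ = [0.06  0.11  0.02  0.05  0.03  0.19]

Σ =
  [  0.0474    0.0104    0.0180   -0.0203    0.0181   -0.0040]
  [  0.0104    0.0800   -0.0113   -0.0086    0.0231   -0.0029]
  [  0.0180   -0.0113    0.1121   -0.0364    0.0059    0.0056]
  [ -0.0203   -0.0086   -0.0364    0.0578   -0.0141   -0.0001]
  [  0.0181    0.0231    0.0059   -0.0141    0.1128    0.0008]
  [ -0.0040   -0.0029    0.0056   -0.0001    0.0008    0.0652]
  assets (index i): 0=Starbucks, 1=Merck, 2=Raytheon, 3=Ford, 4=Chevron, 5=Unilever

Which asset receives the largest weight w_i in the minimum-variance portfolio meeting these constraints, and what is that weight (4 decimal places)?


Unilever (0.5489)

x=Σ⁻¹μ = [1.9190  1.5873  0.5675  2.0999  -0.1559  3.0588]
y=Σ⁻¹𝟙 = [28.2103  15.0370  18.6258  42.5426  5.4884  16.1351]
a=μᵀx=0.982592  b=𝟙ᵀx=9.076654  c=𝟙ᵀy=126.039160  D=ac−b²=41.459440
λ₁=(c·0.145−b)/D = (126.039160·0.145−9.076654)/41.459440 = 0.221880
λ₂=(a−b·0.145)/D = (0.982592−9.076654·0.145)/41.459440 = -0.008045
w* = 0.221880·x + -0.008045·y:
  w_0 = 0.221880·1.9190 + -0.008045·28.2103 = 0.1989  (Starbucks)
  w_1 = 0.221880·1.5873 + -0.008045·15.0370 = 0.2312  (Merck)
  w_2 = 0.221880·0.5675 + -0.008045·18.6258 = -0.0239  (Raytheon)
  w_3 = 0.221880·2.0999 + -0.008045·42.5426 = 0.1237  (Ford)
  w_4 = 0.221880·-0.1559 + -0.008045·5.4884 = -0.0787  (Chevron)
  w_5 = 0.221880·3.0588 + -0.008045·16.1351 = 0.5489  (Unilever)
Σw_i=1.0000  μᵀw=0.1450
σ²=wᵀΣw=λ₁·μ_p+λ₂ = 0.221880·0.145 + -0.008045 = 0.024128 ≈ 0.0241


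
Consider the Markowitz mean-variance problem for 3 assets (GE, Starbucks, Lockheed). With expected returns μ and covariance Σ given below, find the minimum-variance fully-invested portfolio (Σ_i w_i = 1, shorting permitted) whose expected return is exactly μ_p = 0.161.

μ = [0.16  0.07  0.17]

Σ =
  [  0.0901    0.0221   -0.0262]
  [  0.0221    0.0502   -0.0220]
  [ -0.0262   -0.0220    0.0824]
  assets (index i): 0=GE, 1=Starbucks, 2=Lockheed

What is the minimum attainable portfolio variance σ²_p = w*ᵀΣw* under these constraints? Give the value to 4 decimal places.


p=Σ⁻¹μ = [2.2804  1.8261  3.2757]
q=Σ⁻¹𝟙 = [11.5660  24.6420  22.3926]
a=μᵀp=1.049572  b=𝟙ᵀp=7.382255  c=𝟙ᵀq=58.600686  D=ac−b²=7.007978
λ₁=(c·0.161−b)/D = (58.600686·0.161−7.382255)/7.007978 = 0.292874
λ₂=(a−b·0.161)/D = (1.049572−7.382255·0.161)/7.007978 = -0.019830
w* = 0.292874·p + -0.019830·q:
  w_0 = 0.292874·2.2804 + -0.019830·11.5660 = 0.4385  (GE)
  w_1 = 0.292874·1.8261 + -0.019830·24.6420 = 0.0461  (Starbucks)
  w_2 = 0.292874·3.2757 + -0.019830·22.3926 = 0.5153  (Lockheed)
Σw_i=1.0000  μᵀw=0.1610
σ²=wᵀΣw=λ₁·μ_p+λ₂ = 0.292874·0.161 + -0.019830 = 0.027322 ≈ 0.0273

0.0273


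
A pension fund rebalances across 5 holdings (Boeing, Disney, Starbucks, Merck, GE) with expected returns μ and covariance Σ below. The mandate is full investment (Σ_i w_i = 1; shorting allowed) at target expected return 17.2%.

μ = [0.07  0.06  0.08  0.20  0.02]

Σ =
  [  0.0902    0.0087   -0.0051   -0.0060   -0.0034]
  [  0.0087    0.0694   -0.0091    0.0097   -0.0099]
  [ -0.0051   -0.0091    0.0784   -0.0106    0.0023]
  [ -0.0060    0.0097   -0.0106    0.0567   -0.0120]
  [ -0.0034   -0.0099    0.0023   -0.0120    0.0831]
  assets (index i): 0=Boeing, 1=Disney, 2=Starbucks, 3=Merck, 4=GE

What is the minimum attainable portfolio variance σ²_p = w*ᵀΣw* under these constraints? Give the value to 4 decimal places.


0.0322

g=Σ⁻¹μ = [1.1259  0.5019  1.6750  4.0614  0.8867]
h=Σ⁻¹𝟙 = [12.9350  14.2978  17.9360  23.5464  17.1701]
a=μᵀg=1.072946  b=𝟙ᵀg=8.250887  c=𝟙ᵀh=85.885275  D=ac−b²=24.073093
λ₁=(c·0.172−b)/D = (85.885275·0.172−8.250887)/24.073093 = 0.270899
λ₂=(a−b·0.172)/D = (1.072946−8.250887·0.172)/24.073093 = -0.014381
w* = 0.270899·g + -0.014381·h:
  w_0 = 0.270899·1.1259 + -0.014381·12.9350 = 0.1190  (Boeing)
  w_1 = 0.270899·0.5019 + -0.014381·14.2978 = -0.0697  (Disney)
  w_2 = 0.270899·1.6750 + -0.014381·17.9360 = 0.1958  (Starbucks)
  w_3 = 0.270899·4.0614 + -0.014381·23.5464 = 0.7616  (Merck)
  w_4 = 0.270899·0.8867 + -0.014381·17.1701 = -0.0067  (GE)
Σw_i=1.0000  μᵀw=0.1720
σ²=wᵀΣw=λ₁·μ_p+λ₂ = 0.270899·0.172 + -0.014381 = 0.032213 ≈ 0.0322


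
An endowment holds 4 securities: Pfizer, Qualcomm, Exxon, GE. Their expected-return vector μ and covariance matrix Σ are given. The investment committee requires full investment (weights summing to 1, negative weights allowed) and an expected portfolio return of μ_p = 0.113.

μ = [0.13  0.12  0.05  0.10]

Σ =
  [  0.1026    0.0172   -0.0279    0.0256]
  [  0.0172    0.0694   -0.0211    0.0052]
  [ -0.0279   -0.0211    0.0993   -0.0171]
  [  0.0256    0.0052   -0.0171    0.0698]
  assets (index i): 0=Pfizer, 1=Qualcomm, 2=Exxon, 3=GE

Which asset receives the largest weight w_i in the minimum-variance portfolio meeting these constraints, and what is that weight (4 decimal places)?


x=Σ⁻¹μ = [1.0286  1.8031  1.3931  1.2624]
y=Σ⁻¹𝟙 = [8.3165  16.8825  18.5002  14.5510]
a=μᵀx=0.545984  b=𝟙ᵀx=5.487160  c=𝟙ᵀy=58.250273  D=ac−b²=1.694802
λ₁=(c·0.113−b)/D = (58.250273·0.113−5.487160)/1.694802 = 0.646164
λ₂=(a−b·0.113)/D = (0.545984−5.487160·0.113)/1.694802 = -0.043701
w* = 0.646164·x + -0.043701·y:
  w_0 = 0.646164·1.0286 + -0.043701·8.3165 = 0.3012  (Pfizer)
  w_1 = 0.646164·1.8031 + -0.043701·16.8825 = 0.4273  (Qualcomm)
  w_2 = 0.646164·1.3931 + -0.043701·18.5002 = 0.0917  (Exxon)
  w_3 = 0.646164·1.2624 + -0.043701·14.5510 = 0.1798  (GE)
Σw_i=1.0000  μᵀw=0.1130
σ²=wᵀΣw=λ₁·μ_p+λ₂ = 0.646164·0.113 + -0.043701 = 0.029315 ≈ 0.0293

Qualcomm (0.4273)


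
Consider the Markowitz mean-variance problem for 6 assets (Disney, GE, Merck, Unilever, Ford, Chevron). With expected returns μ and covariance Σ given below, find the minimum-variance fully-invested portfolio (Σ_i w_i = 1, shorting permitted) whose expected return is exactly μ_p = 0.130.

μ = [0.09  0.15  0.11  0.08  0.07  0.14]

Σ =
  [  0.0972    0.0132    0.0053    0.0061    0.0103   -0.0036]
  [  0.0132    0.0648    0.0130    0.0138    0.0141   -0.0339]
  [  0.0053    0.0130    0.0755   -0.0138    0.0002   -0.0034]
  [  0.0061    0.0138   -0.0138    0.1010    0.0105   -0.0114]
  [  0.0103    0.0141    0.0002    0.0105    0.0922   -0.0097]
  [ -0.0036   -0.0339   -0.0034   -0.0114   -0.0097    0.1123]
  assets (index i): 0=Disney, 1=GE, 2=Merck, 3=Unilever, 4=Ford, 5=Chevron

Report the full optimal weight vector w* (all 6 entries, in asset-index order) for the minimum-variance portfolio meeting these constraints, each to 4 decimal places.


0.0492  0.3978  0.1363  0.0806  0.0370  0.2990

g=Σ⁻¹μ = [0.4582  2.9441  1.1547  0.7361  0.4130  2.2954]
h=Σ⁻¹𝟙 = [6.5207  16.0869  12.5447  9.9863  8.1836  16.0703]
a=μᵀg=1.019015  b=𝟙ᵀg=8.001411  c=𝟙ᵀh=69.392482  D=ac−b²=6.689429
λ₁=(c·0.130−b)/D = (69.392482·0.130−8.001411)/6.689429 = 0.152421
λ₂=(a−b·0.130)/D = (1.019015−8.001411·0.130)/6.689429 = -0.003164
w* = 0.152421·g + -0.003164·h:
  w_0 = 0.152421·0.4582 + -0.003164·6.5207 = 0.0492  (Disney)
  w_1 = 0.152421·2.9441 + -0.003164·16.0869 = 0.3978  (GE)
  w_2 = 0.152421·1.1547 + -0.003164·12.5447 = 0.1363  (Merck)
  w_3 = 0.152421·0.7361 + -0.003164·9.9863 = 0.0806  (Unilever)
  w_4 = 0.152421·0.4130 + -0.003164·8.1836 = 0.0370  (Ford)
  w_5 = 0.152421·2.2954 + -0.003164·16.0703 = 0.2990  (Chevron)
Σw_i=1.0000  μᵀw=0.1300
σ²=wᵀΣw=λ₁·μ_p+λ₂ = 0.152421·0.130 + -0.003164 = 0.016650 ≈ 0.0167


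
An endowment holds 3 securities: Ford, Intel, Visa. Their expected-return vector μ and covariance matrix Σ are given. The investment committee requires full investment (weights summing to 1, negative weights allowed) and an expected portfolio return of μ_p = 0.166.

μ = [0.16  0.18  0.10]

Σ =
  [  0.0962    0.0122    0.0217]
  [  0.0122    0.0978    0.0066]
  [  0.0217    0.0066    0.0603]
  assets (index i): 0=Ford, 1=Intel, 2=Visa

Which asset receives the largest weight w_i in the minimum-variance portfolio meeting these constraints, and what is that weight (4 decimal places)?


Intel (0.5239)

x=Σ⁻¹μ = [1.2232  1.6176  1.0411]
y=Σ⁻¹𝟙 = [6.2932  8.5366  13.3847]
a=μᵀx=0.591001  b=𝟙ᵀx=3.881975  c=𝟙ᵀy=28.214517  D=ac−b²=1.605082
λ₁=(c·0.166−b)/D = (28.214517·0.166−3.881975)/1.605082 = 0.499435
λ₂=(a−b·0.166)/D = (0.591001−3.881975·0.166)/1.605082 = -0.033273
w* = 0.499435·x + -0.033273·y:
  w_0 = 0.499435·1.2232 + -0.033273·6.2932 = 0.4015  (Ford)
  w_1 = 0.499435·1.6176 + -0.033273·8.5366 = 0.5239  (Intel)
  w_2 = 0.499435·1.0411 + -0.033273·13.3847 = 0.0746  (Visa)
Σw_i=1.0000  μᵀw=0.1660
σ²=wᵀΣw=λ₁·μ_p+λ₂ = 0.499435·0.166 + -0.033273 = 0.049633 ≈ 0.0496


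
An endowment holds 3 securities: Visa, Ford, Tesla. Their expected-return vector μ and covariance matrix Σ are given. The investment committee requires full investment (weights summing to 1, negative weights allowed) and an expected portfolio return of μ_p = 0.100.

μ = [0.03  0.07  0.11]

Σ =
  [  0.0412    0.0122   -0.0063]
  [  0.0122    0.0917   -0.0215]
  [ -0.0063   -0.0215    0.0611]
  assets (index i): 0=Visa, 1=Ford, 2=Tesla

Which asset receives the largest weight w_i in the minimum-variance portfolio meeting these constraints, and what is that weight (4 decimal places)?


p=Σ⁻¹μ = [0.7225  1.2063  2.2993]
q=Σ⁻¹𝟙 = [23.9471  13.2266  23.4900]
a=μᵀp=0.359043  b=𝟙ᵀp=4.228177  c=𝟙ᵀq=60.663754  D=ac−b²=3.903445
λ₁=(c·0.100−b)/D = (60.663754·0.100−4.228177)/3.903445 = 0.470917
λ₂=(a−b·0.100)/D = (0.359043−4.228177·0.100)/3.903445 = -0.016338
w* = 0.470917·p + -0.016338·q:
  w_0 = 0.470917·0.7225 + -0.016338·23.9471 = -0.0510  (Visa)
  w_1 = 0.470917·1.2063 + -0.016338·13.2266 = 0.3520  (Ford)
  w_2 = 0.470917·2.2993 + -0.016338·23.4900 = 0.6990  (Tesla)
Σw_i=1.0000  μᵀw=0.1000
σ²=wᵀΣw=λ₁·μ_p+λ₂ = 0.470917·0.100 + -0.016338 = 0.030754 ≈ 0.0308

Tesla (0.6990)


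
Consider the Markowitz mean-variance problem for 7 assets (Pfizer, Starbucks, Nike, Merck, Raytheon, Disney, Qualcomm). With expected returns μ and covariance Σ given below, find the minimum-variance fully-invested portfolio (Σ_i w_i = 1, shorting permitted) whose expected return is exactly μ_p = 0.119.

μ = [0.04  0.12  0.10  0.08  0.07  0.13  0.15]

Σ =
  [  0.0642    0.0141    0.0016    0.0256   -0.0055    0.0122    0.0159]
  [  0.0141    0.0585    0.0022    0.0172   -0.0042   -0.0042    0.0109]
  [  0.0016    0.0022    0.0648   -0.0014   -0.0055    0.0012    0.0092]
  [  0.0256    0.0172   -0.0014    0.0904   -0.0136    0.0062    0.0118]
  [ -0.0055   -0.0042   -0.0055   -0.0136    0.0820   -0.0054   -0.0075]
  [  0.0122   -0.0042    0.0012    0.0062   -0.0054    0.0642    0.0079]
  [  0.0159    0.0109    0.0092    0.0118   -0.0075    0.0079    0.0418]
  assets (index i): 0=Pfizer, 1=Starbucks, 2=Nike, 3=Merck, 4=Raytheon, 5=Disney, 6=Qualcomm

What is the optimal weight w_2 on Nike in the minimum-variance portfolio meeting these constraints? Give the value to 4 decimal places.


x=Σ⁻¹μ = [-1.0095  1.7859  1.1829  0.5414  1.4512  2.0154  2.9731]
y=Σ⁻¹𝟙 = [4.7947  12.9391  14.2747  7.3018  17.5675  14.2980  13.9723]
a=μᵀx=1.145084  b=𝟙ᵀx=8.940401  c=𝟙ᵀy=85.148079  D=ac−b²=17.570915
λ₁=(c·0.119−b)/D = (85.148079·0.119−8.940401)/17.570915 = 0.067852
λ₂=(a−b·0.119)/D = (1.145084−8.940401·0.119)/17.570915 = 0.004620
w* = 0.067852·x + 0.004620·y:
  w_0 = 0.067852·-1.0095 + 0.004620·4.7947 = -0.0463  (Pfizer)
  w_1 = 0.067852·1.7859 + 0.004620·12.9391 = 0.1810  (Starbucks)
  w_2 = 0.067852·1.1829 + 0.004620·14.2747 = 0.1462  (Nike)
  w_3 = 0.067852·0.5414 + 0.004620·7.3018 = 0.0705  (Merck)
  w_4 = 0.067852·1.4512 + 0.004620·17.5675 = 0.1796  (Raytheon)
  w_5 = 0.067852·2.0154 + 0.004620·14.2980 = 0.2028  (Disney)
  w_6 = 0.067852·2.9731 + 0.004620·13.9723 = 0.2663  (Qualcomm)
Σw_i=1.0000  μᵀw=0.1190
σ²=wᵀΣw=λ₁·μ_p+λ₂ = 0.067852·0.119 + 0.004620 = 0.012694 ≈ 0.0127

0.1462


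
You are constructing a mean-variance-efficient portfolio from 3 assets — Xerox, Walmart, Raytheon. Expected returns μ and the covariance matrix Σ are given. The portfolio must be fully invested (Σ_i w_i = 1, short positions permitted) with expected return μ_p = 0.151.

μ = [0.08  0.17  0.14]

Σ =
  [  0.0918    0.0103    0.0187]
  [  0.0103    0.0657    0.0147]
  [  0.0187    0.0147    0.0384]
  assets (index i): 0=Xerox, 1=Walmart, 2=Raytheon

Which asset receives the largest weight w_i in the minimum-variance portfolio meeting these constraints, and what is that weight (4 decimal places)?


Raytheon (0.5889)

g=Σ⁻¹μ = [0.0695  1.9341  2.8716]
h=Σ⁻¹𝟙 = [5.8252  9.9694  19.3885]
a=μᵀg=0.736382  b=𝟙ᵀg=4.875204  c=𝟙ᵀh=35.183084  D=ac−b²=2.140588
λ₁=(c·0.151−b)/D = (35.183084·0.151−4.875204)/2.140588 = 0.204356
λ₂=(a−b·0.151)/D = (0.736382−4.875204·0.151)/2.140588 = 0.000106
w* = 0.204356·g + 0.000106·h:
  w_0 = 0.204356·0.0695 + 0.000106·5.8252 = 0.0148  (Xerox)
  w_1 = 0.204356·1.9341 + 0.000106·9.9694 = 0.3963  (Walmart)
  w_2 = 0.204356·2.8716 + 0.000106·19.3885 = 0.5889  (Raytheon)
Σw_i=1.0000  μᵀw=0.1510
σ²=wᵀΣw=λ₁·μ_p+λ₂ = 0.204356·0.151 + 0.000106 = 0.030964 ≈ 0.0310


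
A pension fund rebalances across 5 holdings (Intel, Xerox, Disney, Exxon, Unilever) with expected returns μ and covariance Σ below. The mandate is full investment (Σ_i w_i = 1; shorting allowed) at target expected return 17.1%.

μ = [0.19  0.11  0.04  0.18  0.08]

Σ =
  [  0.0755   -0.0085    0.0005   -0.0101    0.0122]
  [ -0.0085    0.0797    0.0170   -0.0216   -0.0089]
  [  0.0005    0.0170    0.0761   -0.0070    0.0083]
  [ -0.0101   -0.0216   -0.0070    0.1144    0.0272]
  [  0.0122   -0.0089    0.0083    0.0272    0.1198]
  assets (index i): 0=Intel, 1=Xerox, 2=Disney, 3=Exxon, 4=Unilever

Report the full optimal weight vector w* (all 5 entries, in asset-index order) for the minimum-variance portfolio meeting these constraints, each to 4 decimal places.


0.4412  0.2991  -0.0316  0.3223  -0.0310

x=Σ⁻¹μ = [3.0808  2.2845  0.2071  2.2920  -0.0110]
y=Σ⁻¹𝟙 = [15.9964  16.0296  10.1607  12.7785  4.3038]
a=μᵀx=1.256618  b=𝟙ᵀx=7.853436  c=𝟙ᵀy=59.268996  D=ac−b²=12.801996
λ₁=(c·0.171−b)/D = (59.268996·0.171−7.853436)/12.801996 = 0.178219
λ₂=(a−b·0.171)/D = (1.256618−7.853436·0.171)/12.801996 = -0.006743
w* = 0.178219·x + -0.006743·y:
  w_0 = 0.178219·3.0808 + -0.006743·15.9964 = 0.4412  (Intel)
  w_1 = 0.178219·2.2845 + -0.006743·16.0296 = 0.2991  (Xerox)
  w_2 = 0.178219·0.2071 + -0.006743·10.1607 = -0.0316  (Disney)
  w_3 = 0.178219·2.2920 + -0.006743·12.7785 = 0.3223  (Exxon)
  w_4 = 0.178219·-0.0110 + -0.006743·4.3038 = -0.0310  (Unilever)
Σw_i=1.0000  μᵀw=0.1710
σ²=wᵀΣw=λ₁·μ_p+λ₂ = 0.178219·0.171 + -0.006743 = 0.023733 ≈ 0.0237


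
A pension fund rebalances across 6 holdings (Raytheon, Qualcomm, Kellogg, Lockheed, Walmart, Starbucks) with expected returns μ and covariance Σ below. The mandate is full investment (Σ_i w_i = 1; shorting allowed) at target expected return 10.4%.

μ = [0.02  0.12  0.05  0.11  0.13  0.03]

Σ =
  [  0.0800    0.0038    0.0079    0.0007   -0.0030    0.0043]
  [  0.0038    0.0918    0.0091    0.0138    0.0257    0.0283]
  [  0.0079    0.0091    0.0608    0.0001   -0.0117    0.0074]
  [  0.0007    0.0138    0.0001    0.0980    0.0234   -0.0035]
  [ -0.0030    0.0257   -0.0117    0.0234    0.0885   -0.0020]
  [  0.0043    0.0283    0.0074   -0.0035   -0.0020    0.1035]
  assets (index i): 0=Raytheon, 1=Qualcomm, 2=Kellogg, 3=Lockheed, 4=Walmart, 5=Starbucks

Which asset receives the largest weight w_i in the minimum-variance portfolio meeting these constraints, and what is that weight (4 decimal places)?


Walmart (0.3301)

x=Σ⁻¹μ = [0.1593  0.7499  0.9086  0.7343  1.1839  0.0609]
y=Σ⁻¹𝟙 = [10.7595  2.1147  15.9423  7.3788  11.3867  7.9663]
a=μᵀx=0.375114  b=𝟙ᵀx=3.796999  c=𝟙ᵀy=55.548346  D=ac−b²=6.419765
λ₁=(c·0.104−b)/D = (55.548346·0.104−3.796999)/6.419765 = 0.308427
λ₂=(a−b·0.104)/D = (0.375114−3.796999·0.104)/6.419765 = -0.003080
w* = 0.308427·x + -0.003080·y:
  w_0 = 0.308427·0.1593 + -0.003080·10.7595 = 0.0160  (Raytheon)
  w_1 = 0.308427·0.7499 + -0.003080·2.1147 = 0.2248  (Qualcomm)
  w_2 = 0.308427·0.9086 + -0.003080·15.9423 = 0.2311  (Kellogg)
  w_3 = 0.308427·0.7343 + -0.003080·7.3788 = 0.2037  (Lockheed)
  w_4 = 0.308427·1.1839 + -0.003080·11.3867 = 0.3301  (Walmart)
  w_5 = 0.308427·0.0609 + -0.003080·7.9663 = -0.0057  (Starbucks)
Σw_i=1.0000  μᵀw=0.1040
σ²=wᵀΣw=λ₁·μ_p+λ₂ = 0.308427·0.104 + -0.003080 = 0.028996 ≈ 0.0290


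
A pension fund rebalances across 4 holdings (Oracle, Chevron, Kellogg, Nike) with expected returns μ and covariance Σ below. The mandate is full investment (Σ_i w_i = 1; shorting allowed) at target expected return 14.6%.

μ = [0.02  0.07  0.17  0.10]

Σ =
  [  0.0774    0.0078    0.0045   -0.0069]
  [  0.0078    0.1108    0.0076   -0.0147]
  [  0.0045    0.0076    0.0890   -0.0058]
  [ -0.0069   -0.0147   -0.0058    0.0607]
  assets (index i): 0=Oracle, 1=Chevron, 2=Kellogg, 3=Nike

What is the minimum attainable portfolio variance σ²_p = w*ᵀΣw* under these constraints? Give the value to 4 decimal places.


g=Σ⁻¹μ = [0.2508  0.7506  1.9666  2.0457]
h=Σ⁻¹𝟙 = [13.1642  10.1894  11.1013  21.4993]
a=μᵀg=0.596454  b=𝟙ᵀg=5.013694  c=𝟙ᵀh=55.954235  D=ac−b²=8.236990
λ₁=(c·0.146−b)/D = (55.954235·0.146−5.013694)/8.236990 = 0.383104
λ₂=(a−b·0.146)/D = (0.596454−5.013694·0.146)/8.236990 = -0.016456
w* = 0.383104·g + -0.016456·h:
  w_0 = 0.383104·0.2508 + -0.016456·13.1642 = -0.1206  (Oracle)
  w_1 = 0.383104·0.7506 + -0.016456·10.1894 = 0.1199  (Chevron)
  w_2 = 0.383104·1.9666 + -0.016456·11.1013 = 0.5708  (Kellogg)
  w_3 = 0.383104·2.0457 + -0.016456·21.4993 = 0.4299  (Nike)
Σw_i=1.0000  μᵀw=0.1460
σ²=wᵀΣw=λ₁·μ_p+λ₂ = 0.383104·0.146 + -0.016456 = 0.039477 ≈ 0.0395

0.0395
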